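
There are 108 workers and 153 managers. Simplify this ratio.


Find GCD(108, 153)
GCD = 9
Divide both by 9: 108/9 = 12, 153/9 = 17
Simplified ratio = 12:17

12:17


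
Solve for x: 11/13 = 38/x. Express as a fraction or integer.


Setting up: 11/13 = 38/x
Cross multiply: 11 * x = 13 * 38
11x = 494
x = 494/11
x = 494/11

494/11


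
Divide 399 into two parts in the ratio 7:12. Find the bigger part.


Total parts = 7 + 12 = 19
Value per part = 399 / 19 = 21
First share = 7 * 21 = 147
Second share = 12 * 21 = 252
Larger share = 252

252


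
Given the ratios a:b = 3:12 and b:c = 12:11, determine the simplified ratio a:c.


Given a:b = 3:12 and b:c = 12:11
Make b consistent. Multiply first ratio by 12: a:b = 36:144
Multiply second ratio by 12: b:c = 144:132
Now b = 144 in both, so a:b:c = 36:144:132
Therefore a:c = 36:132
Simplify by GCD: a:c = 3:11

3:11


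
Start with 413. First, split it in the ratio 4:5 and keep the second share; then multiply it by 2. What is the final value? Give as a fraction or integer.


Start with 413.
Step 1: Split 4:5, second share = 413 * 5/9 = 2065/9
Step 2: Multiply by 2: 2065/9 * 2 = 4130/9
Final result = 4130/9

4130/9


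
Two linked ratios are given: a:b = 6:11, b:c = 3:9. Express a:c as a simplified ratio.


Given a:b = 6:11 and b:c = 3:9
Make b consistent. Multiply first ratio by 3: a:b = 18:33
Multiply second ratio by 11: b:c = 33:99
Now b = 33 in both, so a:b:c = 18:33:99
Therefore a:c = 18:99
Simplify by GCD: a:c = 2:11

2:11


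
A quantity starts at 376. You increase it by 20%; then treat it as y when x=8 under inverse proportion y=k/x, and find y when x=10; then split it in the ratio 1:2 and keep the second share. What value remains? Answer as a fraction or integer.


Start with 376.
Step 1: Increase by 20%: 376 * 120/100 = 2256/5
Step 2: Inverse prop: k = (2256/5)*8; new y = k/10 = 2256/5*8/10 = 9024/25
Step 3: Split 1:2, second share = 9024/25 * 2/3 = 6016/25
Final result = 6016/25

6016/25


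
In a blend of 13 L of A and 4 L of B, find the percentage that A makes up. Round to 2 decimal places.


Volume of A = 13 L
Volume of B = 4 L
Total volume = 13 + 4 = 17 L
Percentage of A = (13/17) * 100
= 76.47%

76.47


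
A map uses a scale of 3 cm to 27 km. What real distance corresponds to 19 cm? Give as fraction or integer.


Map scale: 3 cm = 27 km
Measured distance on map = 19 cm
Set up proportion: 19 * 27 / 3
= 513 / 3
= 171 km

171


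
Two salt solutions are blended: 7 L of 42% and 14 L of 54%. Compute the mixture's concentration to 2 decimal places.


Solute in mixture 1 = 42% of 7 L = 7*42/100 = 147/50 L
Solute in mixture 2 = 54% of 14 L = 14*54/100 = 189/25 L
Total solute = 147/50 + 189/25 = 21/2 L
Total volume = 7 + 14 = 21 L
Final concentration = 21/2/21 * 100 = 50.00%

50.00


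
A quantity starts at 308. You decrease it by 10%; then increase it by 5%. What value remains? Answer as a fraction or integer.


Start with 308.
Step 1: Decrease by 10%: 308 * 90/100 = 1386/5
Step 2: Increase by 5%: 1386/5 * 105/100 = 14553/50
Final result = 14553/50

14553/50


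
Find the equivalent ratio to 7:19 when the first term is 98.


Original ratio: 7:19
First term target: 98
Scale factor = 98 / 7 = 14
Multiply second term: 19 * 14 = 266
Equivalent ratio = 98:266

98:266


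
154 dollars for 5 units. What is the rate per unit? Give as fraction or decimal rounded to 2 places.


Total dollars = 154
Number of units = 5
Unit rate = 154 / 5
= 30.80 dollars per unit

30.80


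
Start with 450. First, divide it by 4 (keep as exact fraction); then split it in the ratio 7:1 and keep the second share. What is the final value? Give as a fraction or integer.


Start with 450.
Step 1: Divide by 4: 450 / 4 = 225/2
Step 2: Split 7:1, second share = 225/2 * 1/8 = 225/16
Final result = 225/16

225/16


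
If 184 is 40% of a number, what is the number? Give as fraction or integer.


Given: 184 is 40% of the whole
Set up: 184 = 40/100 * whole
whole = 184 * 100 / 40
whole = 18400 / 40
whole = 460

460


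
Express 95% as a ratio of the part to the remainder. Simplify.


Part = 95%, Remainder = 5%
Ratio = 95:5
GCD(95, 5) = 5
Simplify: 19:1 = 19:1

19:1


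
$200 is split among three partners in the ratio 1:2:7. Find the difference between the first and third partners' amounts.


Total parts = 1 + 2 + 7 = 10
Value per part = 200 / 10 = 20
Shares: 1*20=20, 2*20=40, 7*20=140
First share = 20, third share = 140
Difference = |20 - 140| = 120

120


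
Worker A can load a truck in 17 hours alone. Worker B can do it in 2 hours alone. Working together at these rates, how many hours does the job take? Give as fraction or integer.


Rate of A = 1/17 job per hour
Rate of B = 1/2 job per hour
Combined rate = 1/17 + 1/2
Find common denominator: (2 + 17)/(17*2) = 19/34
Combined rate = 19/34 job per hour
Time together = 1 / (19/34) = 34/19 hours

34/19


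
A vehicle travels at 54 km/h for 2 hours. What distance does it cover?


Using distance = speed * time
Speed = 54 km/h
Time = 2 hours
Distance = 54 * 2
= 108 km

108


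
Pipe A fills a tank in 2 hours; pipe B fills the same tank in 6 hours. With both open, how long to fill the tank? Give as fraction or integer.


Rate of A = 1/2 job per hour
Rate of B = 1/6 job per hour
Combined rate = 1/2 + 1/6
Find common denominator: (6 + 2)/(2*6) = 8/12
Combined rate = 2/3 job per hour
Time together = 1 / (2/3) = 3/2 hours

3/2


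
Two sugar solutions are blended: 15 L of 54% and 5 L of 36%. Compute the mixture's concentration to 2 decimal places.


Solute in mixture 1 = 54% of 15 L = 15*54/100 = 81/10 L
Solute in mixture 2 = 36% of 5 L = 5*36/100 = 9/5 L
Total solute = 81/10 + 9/5 = 99/10 L
Total volume = 15 + 5 = 20 L
Final concentration = 99/10/20 * 100 = 49.50%

49.50


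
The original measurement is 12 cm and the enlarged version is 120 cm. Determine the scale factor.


Original length = 12 cm
Scaled length = 120 cm
Scale factor = 120 / 12
= 10

10


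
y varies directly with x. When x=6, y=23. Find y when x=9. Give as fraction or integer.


Direct proportion: y = kx
Find k: k = 23/6 = 23/6
Compute y at x=9: y = 23/6 * 9
y = 69/2

69/2


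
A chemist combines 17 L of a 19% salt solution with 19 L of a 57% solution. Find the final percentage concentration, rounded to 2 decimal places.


Solute in mixture 1 = 19% of 17 L = 17*19/100 = 323/100 L
Solute in mixture 2 = 57% of 19 L = 19*57/100 = 1083/100 L
Total solute = 323/100 + 1083/100 = 703/50 L
Total volume = 17 + 19 = 36 L
Final concentration = 703/50/36 * 100 = 39.06%

39.06


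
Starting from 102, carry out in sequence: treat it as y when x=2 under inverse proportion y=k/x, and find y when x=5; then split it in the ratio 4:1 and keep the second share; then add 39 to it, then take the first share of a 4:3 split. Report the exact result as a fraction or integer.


Start with 102.
Step 1: Inverse prop: k = (102)*2; new y = k/5 = 102*2/5 = 204/5
Step 2: Split 4:1, second share = 204/5 * 1/5 = 204/25
Step 3: Add 39: 204/25+39=1179/25; split 4:3 first = 1179/25*4/7 = 4716/175
Final result = 4716/175

4716/175


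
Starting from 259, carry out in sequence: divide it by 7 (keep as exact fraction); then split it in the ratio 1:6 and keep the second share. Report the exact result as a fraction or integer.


Start with 259.
Step 1: Divide by 7: 259 / 7 = 37
Step 2: Split 1:6, second share = 37 * 6/7 = 222/7
Final result = 222/7

222/7


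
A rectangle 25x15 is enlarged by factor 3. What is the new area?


Original dimensions: 25 x 15
Enlargement factor = 3
New width = 25 * 3 = 75
New height = 15 * 3 = 45
New area = 75 * 45 = 3375

3375


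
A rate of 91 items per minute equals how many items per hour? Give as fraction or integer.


Converting from per minute to per hour
Rate = 91 items per minute
Multiply by 60: 91 * 60
= 5460 items per hour

5460


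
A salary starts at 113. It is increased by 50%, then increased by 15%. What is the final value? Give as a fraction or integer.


Start: 113
Step 1: increase by 50% => multiply by 150/100
  113 * 150/100 = 339/2
Step 2: increase by 15% => multiply by 115/100
  339/2 * 115/100 = 7797/40
Final value = 7797/40

7797/40


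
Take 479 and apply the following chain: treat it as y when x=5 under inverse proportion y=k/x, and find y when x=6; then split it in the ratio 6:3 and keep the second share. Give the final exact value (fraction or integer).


Start with 479.
Step 1: Inverse prop: k = (479)*5; new y = k/6 = 479*5/6 = 2395/6
Step 2: Split 6:3, second share = 2395/6 * 3/9 = 2395/18
Final result = 2395/18

2395/18


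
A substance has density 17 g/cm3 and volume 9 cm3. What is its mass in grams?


Using mass = density * volume
Density = 17 g/cm3
Volume = 9 cm3
Mass = 17 * 9
= 153 g

153


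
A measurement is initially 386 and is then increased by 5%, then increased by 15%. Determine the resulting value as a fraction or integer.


Start: 386
Step 1: increase by 5% => multiply by 105/100
  386 * 105/100 = 4053/10
Step 2: increase by 15% => multiply by 115/100
  4053/10 * 115/100 = 93219/200
Final value = 93219/200

93219/200


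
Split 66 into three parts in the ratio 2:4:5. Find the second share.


Ratio = 2:4:5
Total parts = 2 + 4 + 5 = 11
Value per part = 66 / 11 = 6
First share = 2 * 6 = 12
Middle share = 4 * 6 = 24
Third share = 5 * 6 = 30

24


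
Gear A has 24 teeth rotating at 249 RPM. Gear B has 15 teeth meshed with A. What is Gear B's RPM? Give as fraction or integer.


Gear ratio: teeth_A * RPM_A = teeth_B * RPM_B
24 * 249 = 15 * RPM_B
5976 = 15 * RPM_B
RPM_B = 5976 / 15
RPM_B = 1992/5

1992/5


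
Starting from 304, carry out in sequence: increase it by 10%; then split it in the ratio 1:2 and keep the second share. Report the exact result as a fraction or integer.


Start with 304.
Step 1: Increase by 10%: 304 * 110/100 = 1672/5
Step 2: Split 1:2, second share = 1672/5 * 2/3 = 3344/15
Final result = 3344/15

3344/15


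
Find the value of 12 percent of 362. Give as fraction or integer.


Compute 12% of 362
Convert percentage: 12% = 12/100
Multiply: 362 * 12/100
= 4344/100
= 1086/25

1086/25


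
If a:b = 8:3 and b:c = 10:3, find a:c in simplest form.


Given a:b = 8:3 and b:c = 10:3
Make b consistent. Multiply first ratio by 10: a:b = 80:30
Multiply second ratio by 3: b:c = 30:9
Now b = 30 in both, so a:b:c = 80:30:9
Therefore a:c = 80:9
Simplify by GCD: a:c = 80:9

80:9


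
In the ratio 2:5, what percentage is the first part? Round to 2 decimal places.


Total parts = 2 + 5 = 7
First part fraction = 2/7
Percentage = (2/7) * 100
= 0.285714 * 100
= 28.57%

28.57


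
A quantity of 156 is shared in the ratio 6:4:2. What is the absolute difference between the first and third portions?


Total parts = 6 + 4 + 2 = 12
Value per part = 156 / 12 = 13
Shares: 6*13=78, 4*13=52, 2*13=26
First share = 78, third share = 26
Difference = |78 - 26| = 52

52


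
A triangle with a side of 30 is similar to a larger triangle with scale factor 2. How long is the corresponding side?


Similar triangles have proportional sides
Scale factor = 2
Smaller side = 30
Corresponding larger side = 30 * 2
= 60

60


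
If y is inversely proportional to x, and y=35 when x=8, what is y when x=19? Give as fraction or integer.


Inverse proportion: y = k/x
Find k: k = 8 * 35 = 280
Compute y at x=19: y = 280/19
y = 280/19

280/19


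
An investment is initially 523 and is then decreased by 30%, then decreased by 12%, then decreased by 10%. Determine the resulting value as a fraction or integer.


Start: 523
Step 1: decrease by 30% => multiply by 70/100
  523 * 70/100 = 3661/10
Step 2: decrease by 12% => multiply by 88/100
  3661/10 * 88/100 = 40271/125
Step 3: decrease by 10% => multiply by 90/100
  40271/125 * 90/100 = 362439/1250
Final value = 362439/1250

362439/1250


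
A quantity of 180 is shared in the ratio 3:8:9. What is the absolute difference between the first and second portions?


Total parts = 3 + 8 + 9 = 20
Value per part = 180 / 20 = 9
Shares: 3*9=27, 8*9=72, 9*9=81
First share = 27, second share = 72
Difference = |27 - 72| = 45

45


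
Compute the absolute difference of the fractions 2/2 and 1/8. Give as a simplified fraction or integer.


Simplify: 2/2 = 1 and 1/8 = 1/8
Find common denominator: LCD = 8
Convert: 8/8 and 1/8
Difference = |8 - 1|/8 = 7/8
Simplified = 7/8

7/8


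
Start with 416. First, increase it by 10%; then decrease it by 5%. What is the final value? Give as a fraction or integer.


Start with 416.
Step 1: Increase by 10%: 416 * 110/100 = 2288/5
Step 2: Decrease by 5%: 2288/5 * 95/100 = 10868/25
Final result = 10868/25

10868/25


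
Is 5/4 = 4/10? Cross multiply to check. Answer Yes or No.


Cross multiply to check 5/4 = 4/10
Left cross product: 5 * 10 = 50
Right cross product: 4 * 4 = 16
50 != 16
Not equal, so proportions differ => No

No


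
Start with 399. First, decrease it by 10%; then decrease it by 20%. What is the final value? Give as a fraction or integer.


Start with 399.
Step 1: Decrease by 10%: 399 * 90/100 = 3591/10
Step 2: Decrease by 20%: 3591/10 * 80/100 = 7182/25
Final result = 7182/25

7182/25


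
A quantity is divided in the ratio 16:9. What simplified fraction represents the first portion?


Total parts = 16 + 9 = 25
First part fraction = 16/25
Simplify: 16/25 = 16/25

16/25


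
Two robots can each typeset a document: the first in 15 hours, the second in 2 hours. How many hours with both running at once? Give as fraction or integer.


Rate of A = 1/15 job per hour
Rate of B = 1/2 job per hour
Combined rate = 1/15 + 1/2
Find common denominator: (2 + 15)/(15*2) = 17/30
Combined rate = 17/30 job per hour
Time together = 1 / (17/30) = 30/17 hours

30/17


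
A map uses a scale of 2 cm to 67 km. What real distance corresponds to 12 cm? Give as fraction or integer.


Map scale: 2 cm = 67 km
Measured distance on map = 12 cm
Set up proportion: 12 * 67 / 2
= 804 / 2
= 402 km

402


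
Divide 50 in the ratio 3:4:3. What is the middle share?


Ratio = 3:4:3
Total parts = 3 + 4 + 3 = 10
Value per part = 50 / 10 = 5
First share = 3 * 5 = 15
Middle share = 4 * 5 = 20
Third share = 3 * 5 = 15

20


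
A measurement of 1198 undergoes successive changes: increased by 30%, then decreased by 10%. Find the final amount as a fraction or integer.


Start: 1198
Step 1: increase by 30% => multiply by 130/100
  1198 * 130/100 = 7787/5
Step 2: decrease by 10% => multiply by 90/100
  7787/5 * 90/100 = 70083/50
Final value = 70083/50

70083/50


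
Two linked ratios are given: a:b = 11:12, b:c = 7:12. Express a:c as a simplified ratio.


Given a:b = 11:12 and b:c = 7:12
Make b consistent. Multiply first ratio by 7: a:b = 77:84
Multiply second ratio by 12: b:c = 84:144
Now b = 84 in both, so a:b:c = 77:84:144
Therefore a:c = 77:144
Simplify by GCD: a:c = 77:144

77:144


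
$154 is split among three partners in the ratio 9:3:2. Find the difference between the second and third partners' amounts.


Total parts = 9 + 3 + 2 = 14
Value per part = 154 / 14 = 11
Shares: 9*11=99, 3*11=33, 2*11=22
Second share = 33, third share = 22
Difference = |33 - 22| = 11

11


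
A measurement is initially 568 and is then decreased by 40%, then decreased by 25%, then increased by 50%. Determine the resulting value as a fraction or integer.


Start: 568
Step 1: decrease by 40% => multiply by 60/100
  568 * 60/100 = 1704/5
Step 2: decrease by 25% => multiply by 75/100
  1704/5 * 75/100 = 1278/5
Step 3: increase by 50% => multiply by 150/100
  1278/5 * 150/100 = 1917/5
Final value = 1917/5

1917/5


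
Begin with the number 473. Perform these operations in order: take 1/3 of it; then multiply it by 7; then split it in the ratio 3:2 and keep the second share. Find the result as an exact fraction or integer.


Start with 473.
Step 1: Take 1/3: 473 * 1/3 = 473/3
Step 2: Multiply by 7: 473/3 * 7 = 3311/3
Step 3: Split 3:2, second share = 3311/3 * 2/5 = 6622/15
Final result = 6622/15

6622/15


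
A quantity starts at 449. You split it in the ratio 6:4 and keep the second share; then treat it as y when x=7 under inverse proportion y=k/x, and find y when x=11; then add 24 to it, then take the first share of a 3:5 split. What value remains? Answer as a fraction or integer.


Start with 449.
Step 1: Split 6:4, second share = 449 * 4/10 = 898/5
Step 2: Inverse prop: k = (898/5)*7; new y = k/11 = 898/5*7/11 = 6286/55
Step 3: Add 24: 6286/55+24=7606/55; split 3:5 first = 7606/55*3/8 = 11409/220
Final result = 11409/220

11409/220


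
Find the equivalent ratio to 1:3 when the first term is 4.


Original ratio: 1:3
First term target: 4
Scale factor = 4 / 1 = 4
Multiply second term: 3 * 4 = 12
Equivalent ratio = 4:12

4:12


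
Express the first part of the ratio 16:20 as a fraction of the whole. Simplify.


Total parts = 16 + 20 = 36
First part fraction = 16/36
Simplify: 16/36 = 4/9

4/9


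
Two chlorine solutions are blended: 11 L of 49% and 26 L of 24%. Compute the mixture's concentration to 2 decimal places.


Solute in mixture 1 = 49% of 11 L = 11*49/100 = 539/100 L
Solute in mixture 2 = 24% of 26 L = 26*24/100 = 156/25 L
Total solute = 539/100 + 156/25 = 1163/100 L
Total volume = 11 + 26 = 37 L
Final concentration = 1163/100/37 * 100 = 31.43%

31.43


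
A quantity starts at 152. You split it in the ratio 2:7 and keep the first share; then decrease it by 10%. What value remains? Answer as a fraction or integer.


Start with 152.
Step 1: Split 2:7, first share = 152 * 2/9 = 304/9
Step 2: Decrease by 10%: 304/9 * 90/100 = 152/5
Final result = 152/5

152/5


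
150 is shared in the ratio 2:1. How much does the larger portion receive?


Total parts = 2 + 1 = 3
Value per part = 150 / 3 = 50
First share = 2 * 50 = 100
Second share = 1 * 50 = 50
Larger share = 100

100


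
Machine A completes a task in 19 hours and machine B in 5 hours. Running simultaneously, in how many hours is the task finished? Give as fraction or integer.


Rate of A = 1/19 job per hour
Rate of B = 1/5 job per hour
Combined rate = 1/19 + 1/5
Find common denominator: (5 + 19)/(19*5) = 24/95
Combined rate = 24/95 job per hour
Time together = 1 / (24/95) = 95/24 hours

95/24


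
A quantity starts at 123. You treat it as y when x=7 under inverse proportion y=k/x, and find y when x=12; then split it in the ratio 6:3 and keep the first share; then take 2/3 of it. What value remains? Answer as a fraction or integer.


Start with 123.
Step 1: Inverse prop: k = (123)*7; new y = k/12 = 123*7/12 = 287/4
Step 2: Split 6:3, first share = 287/4 * 6/9 = 287/6
Step 3: Take 2/3: 287/6 * 2/3 = 287/9
Final result = 287/9

287/9


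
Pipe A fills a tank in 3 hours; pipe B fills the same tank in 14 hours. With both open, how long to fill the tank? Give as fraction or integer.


Rate of A = 1/3 job per hour
Rate of B = 1/14 job per hour
Combined rate = 1/3 + 1/14
Find common denominator: (14 + 3)/(3*14) = 17/42
Combined rate = 17/42 job per hour
Time together = 1 / (17/42) = 42/17 hours

42/17


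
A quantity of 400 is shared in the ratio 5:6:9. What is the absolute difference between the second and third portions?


Total parts = 5 + 6 + 9 = 20
Value per part = 400 / 20 = 20
Shares: 5*20=100, 6*20=120, 9*20=180
Second share = 120, third share = 180
Difference = |120 - 180| = 60

60


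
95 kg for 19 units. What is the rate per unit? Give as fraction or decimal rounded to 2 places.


Total kg = 95
Number of units = 19
Unit rate = 95 / 19
= 5 kg per unit

5


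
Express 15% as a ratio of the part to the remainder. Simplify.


Part = 15%, Remainder = 85%
Ratio = 15:85
GCD(15, 85) = 5
Simplify: 3:17 = 3:17

3:17


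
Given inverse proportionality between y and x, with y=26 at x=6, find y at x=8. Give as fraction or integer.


Inverse proportion: y = k/x
Find k: k = 6 * 26 = 156
Compute y at x=8: y = 156/8
y = 39/2

39/2


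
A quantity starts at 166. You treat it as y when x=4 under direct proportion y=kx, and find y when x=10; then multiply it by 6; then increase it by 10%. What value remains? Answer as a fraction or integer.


Start with 166.
Step 1: Direct prop: k = (166)/4; new y = k*10 = 166*10/4 = 415
Step 2: Multiply by 6: 415 * 6 = 2490
Step 3: Increase by 10%: 2490 * 110/100 = 2739
Final result = 2739

2739


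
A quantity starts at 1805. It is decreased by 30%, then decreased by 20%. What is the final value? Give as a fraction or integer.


Start: 1805
Step 1: decrease by 30% => multiply by 70/100
  1805 * 70/100 = 2527/2
Step 2: decrease by 20% => multiply by 80/100
  2527/2 * 80/100 = 5054/5
Final value = 5054/5

5054/5


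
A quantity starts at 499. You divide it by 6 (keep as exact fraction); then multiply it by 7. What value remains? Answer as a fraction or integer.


Start with 499.
Step 1: Divide by 6: 499 / 6 = 499/6
Step 2: Multiply by 7: 499/6 * 7 = 3493/6
Final result = 3493/6

3493/6


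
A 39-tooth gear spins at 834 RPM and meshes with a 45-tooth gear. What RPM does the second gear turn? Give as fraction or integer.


Gear ratio: teeth_A * RPM_A = teeth_B * RPM_B
39 * 834 = 45 * RPM_B
32526 = 45 * RPM_B
RPM_B = 32526 / 45
RPM_B = 3614/5

3614/5


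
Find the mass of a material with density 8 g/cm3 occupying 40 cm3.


Using mass = density * volume
Density = 8 g/cm3
Volume = 40 cm3
Mass = 8 * 40
= 320 g

320


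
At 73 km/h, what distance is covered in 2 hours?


Using distance = speed * time
Speed = 73 km/h
Time = 2 hours
Distance = 73 * 2
= 146 km

146


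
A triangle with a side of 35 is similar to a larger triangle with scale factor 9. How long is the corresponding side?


Similar triangles have proportional sides
Scale factor = 9
Smaller side = 35
Corresponding larger side = 35 * 9
= 315

315


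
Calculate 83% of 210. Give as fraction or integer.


Compute 83% of 210
Convert percentage: 83% = 83/100
Multiply: 210 * 83/100
= 17430/100
= 1743/10

1743/10


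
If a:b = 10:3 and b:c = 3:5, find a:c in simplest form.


Given a:b = 10:3 and b:c = 3:5
Make b consistent. Multiply first ratio by 3: a:b = 30:9
Multiply second ratio by 3: b:c = 9:15
Now b = 9 in both, so a:b:c = 30:9:15
Therefore a:c = 30:15
Simplify by GCD: a:c = 2:1

2:1


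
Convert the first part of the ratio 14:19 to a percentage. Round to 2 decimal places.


Total parts = 14 + 19 = 33
First part fraction = 14/33
Percentage = (14/33) * 100
= 0.424242 * 100
= 42.42%

42.42


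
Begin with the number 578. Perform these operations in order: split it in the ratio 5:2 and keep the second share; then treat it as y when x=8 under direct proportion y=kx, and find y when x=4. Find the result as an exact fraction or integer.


Start with 578.
Step 1: Split 5:2, second share = 578 * 2/7 = 1156/7
Step 2: Direct prop: k = (1156/7)/8; new y = k*4 = 1156/7*4/8 = 578/7
Final result = 578/7

578/7


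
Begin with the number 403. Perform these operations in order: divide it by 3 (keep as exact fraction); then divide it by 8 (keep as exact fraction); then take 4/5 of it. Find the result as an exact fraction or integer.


Start with 403.
Step 1: Divide by 3: 403 / 3 = 403/3
Step 2: Divide by 8: 403/3 / 8 = 403/24
Step 3: Take 4/5: 403/24 * 4/5 = 403/30
Final result = 403/30

403/30


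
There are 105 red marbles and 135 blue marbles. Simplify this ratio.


Find GCD(105, 135)
GCD = 15
Divide both by 15: 105/15 = 7, 135/15 = 9
Simplified ratio = 7:9

7:9


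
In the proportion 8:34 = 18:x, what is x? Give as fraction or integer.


Setting up: 8/34 = 18/x
Cross multiply: 8 * x = 34 * 18
8x = 612
x = 612/8
x = 153/2

153/2


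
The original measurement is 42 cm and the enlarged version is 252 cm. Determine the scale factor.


Original length = 42 cm
Scaled length = 252 cm
Scale factor = 252 / 42
= 6

6


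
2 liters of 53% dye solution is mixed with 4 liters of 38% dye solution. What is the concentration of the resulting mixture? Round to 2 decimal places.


Solute in mixture 1 = 53% of 2 L = 2*53/100 = 53/50 L
Solute in mixture 2 = 38% of 4 L = 4*38/100 = 38/25 L
Total solute = 53/50 + 38/25 = 129/50 L
Total volume = 2 + 4 = 6 L
Final concentration = 129/50/6 * 100 = 43.00%

43.00


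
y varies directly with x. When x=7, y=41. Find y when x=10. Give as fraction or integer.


Direct proportion: y = kx
Find k: k = 41/7 = 41/7
Compute y at x=10: y = 41/7 * 10
y = 410/7

410/7


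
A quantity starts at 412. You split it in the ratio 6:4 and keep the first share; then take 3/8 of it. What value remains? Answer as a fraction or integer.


Start with 412.
Step 1: Split 6:4, first share = 412 * 6/10 = 1236/5
Step 2: Take 3/8: 1236/5 * 3/8 = 927/10
Final result = 927/10

927/10


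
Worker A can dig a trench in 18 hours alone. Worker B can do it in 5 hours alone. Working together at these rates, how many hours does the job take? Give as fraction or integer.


Rate of A = 1/18 job per hour
Rate of B = 1/5 job per hour
Combined rate = 1/18 + 1/5
Find common denominator: (5 + 18)/(18*5) = 23/90
Combined rate = 23/90 job per hour
Time together = 1 / (23/90) = 90/23 hours

90/23


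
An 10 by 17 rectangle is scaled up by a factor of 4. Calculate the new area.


Original dimensions: 10 x 17
Enlargement factor = 4
New width = 10 * 4 = 40
New height = 17 * 4 = 68
New area = 40 * 68 = 2720

2720


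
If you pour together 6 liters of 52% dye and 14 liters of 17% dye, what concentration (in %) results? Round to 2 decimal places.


Solute in mixture 1 = 52% of 6 L = 6*52/100 = 78/25 L
Solute in mixture 2 = 17% of 14 L = 14*17/100 = 119/50 L
Total solute = 78/25 + 119/50 = 11/2 L
Total volume = 6 + 14 = 20 L
Final concentration = 11/2/20 * 100 = 27.50%

27.50


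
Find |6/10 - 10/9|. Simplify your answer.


Simplify: 6/10 = 3/5 and 10/9 = 10/9
Find common denominator: LCD = 45
Convert: 27/45 and 50/45
Difference = |27 - 50|/45 = 23/45
Simplified = 23/45

23/45


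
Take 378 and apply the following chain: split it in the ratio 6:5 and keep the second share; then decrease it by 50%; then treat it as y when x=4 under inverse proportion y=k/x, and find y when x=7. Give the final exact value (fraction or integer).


Start with 378.
Step 1: Split 6:5, second share = 378 * 5/11 = 1890/11
Step 2: Decrease by 50%: 1890/11 * 50/100 = 945/11
Step 3: Inverse prop: k = (945/11)*4; new y = k/7 = 945/11*4/7 = 540/11
Final result = 540/11

540/11


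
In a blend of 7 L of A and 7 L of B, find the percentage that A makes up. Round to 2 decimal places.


Volume of A = 7 L
Volume of B = 7 L
Total volume = 7 + 7 = 14 L
Percentage of A = (7/14) * 100
= 50.00%

50.00


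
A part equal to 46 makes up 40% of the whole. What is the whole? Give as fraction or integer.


Given: 46 is 40% of the whole
Set up: 46 = 40/100 * whole
whole = 46 * 100 / 40
whole = 4600 / 40
whole = 115

115


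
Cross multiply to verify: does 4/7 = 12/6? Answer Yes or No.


Cross multiply to check 4/7 = 12/6
Left cross product: 4 * 6 = 24
Right cross product: 7 * 12 = 84
24 != 84
Not equal, so proportions differ => No

No


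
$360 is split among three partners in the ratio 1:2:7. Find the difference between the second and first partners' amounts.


Total parts = 1 + 2 + 7 = 10
Value per part = 360 / 10 = 36
Shares: 1*36=36, 2*36=72, 7*36=252
Second share = 72, first share = 36
Difference = |72 - 36| = 36

36


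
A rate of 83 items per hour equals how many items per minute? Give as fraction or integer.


Converting from per hour to per minute
Rate = 83 items per hour
Divide by 60: 83/60
= 83/60 items per minute

83/60


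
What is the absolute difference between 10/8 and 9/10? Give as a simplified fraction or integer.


Simplify: 10/8 = 5/4 and 9/10 = 9/10
Find common denominator: LCD = 20
Convert: 25/20 and 18/20
Difference = |25 - 18|/20 = 7/20
Simplified = 7/20

7/20


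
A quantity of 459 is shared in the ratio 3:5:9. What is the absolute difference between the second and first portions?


Total parts = 3 + 5 + 9 = 17
Value per part = 459 / 17 = 27
Shares: 3*27=81, 5*27=135, 9*27=243
Second share = 135, first share = 81
Difference = |135 - 81| = 54

54


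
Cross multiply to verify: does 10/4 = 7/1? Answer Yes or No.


Cross multiply to check 10/4 = 7/1
Left cross product: 10 * 1 = 10
Right cross product: 4 * 7 = 28
10 != 28
Not equal, so proportions differ => No

No


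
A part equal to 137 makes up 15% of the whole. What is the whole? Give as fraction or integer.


Given: 137 is 15% of the whole
Set up: 137 = 15/100 * whole
whole = 137 * 100 / 15
whole = 13700 / 15
whole = 2740/3

2740/3


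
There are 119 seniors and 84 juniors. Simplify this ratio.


Find GCD(119, 84)
GCD = 7
Divide both by 7: 119/7 = 17, 84/7 = 12
Simplified ratio = 17:12

17:12


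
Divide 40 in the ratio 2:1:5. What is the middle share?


Ratio = 2:1:5
Total parts = 2 + 1 + 5 = 8
Value per part = 40 / 8 = 5
First share = 2 * 5 = 10
Middle share = 1 * 5 = 5
Third share = 5 * 5 = 25

5


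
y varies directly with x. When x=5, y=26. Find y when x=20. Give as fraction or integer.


Direct proportion: y = kx
Find k: k = 26/5 = 26/5
Compute y at x=20: y = 26/5 * 20
y = 104

104


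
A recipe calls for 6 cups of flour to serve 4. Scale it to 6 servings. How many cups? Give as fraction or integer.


Original: 6 cups for 4 servings
Target servings = 6
Scaling factor = 6/4
New amount = 6 * 6/4
= 36/4
= 9 cups

9


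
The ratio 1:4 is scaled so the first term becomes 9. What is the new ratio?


Original ratio: 1:4
First term target: 9
Scale factor = 9 / 1 = 9
Multiply second term: 4 * 9 = 36
Equivalent ratio = 9:36

9:36


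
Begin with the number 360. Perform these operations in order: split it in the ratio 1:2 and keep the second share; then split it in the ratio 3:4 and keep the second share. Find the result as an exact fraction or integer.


Start with 360.
Step 1: Split 1:2, second share = 360 * 2/3 = 240
Step 2: Split 3:4, second share = 240 * 4/7 = 960/7
Final result = 960/7

960/7


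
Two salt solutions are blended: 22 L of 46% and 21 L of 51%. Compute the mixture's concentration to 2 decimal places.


Solute in mixture 1 = 46% of 22 L = 22*46/100 = 253/25 L
Solute in mixture 2 = 51% of 21 L = 21*51/100 = 1071/100 L
Total solute = 253/25 + 1071/100 = 2083/100 L
Total volume = 22 + 21 = 43 L
Final concentration = 2083/100/43 * 100 = 48.44%

48.44


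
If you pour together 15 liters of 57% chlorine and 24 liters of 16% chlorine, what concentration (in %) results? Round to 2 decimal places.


Solute in mixture 1 = 57% of 15 L = 15*57/100 = 171/20 L
Solute in mixture 2 = 16% of 24 L = 24*16/100 = 96/25 L
Total solute = 171/20 + 96/25 = 1239/100 L
Total volume = 15 + 24 = 39 L
Final concentration = 1239/100/39 * 100 = 31.77%

31.77


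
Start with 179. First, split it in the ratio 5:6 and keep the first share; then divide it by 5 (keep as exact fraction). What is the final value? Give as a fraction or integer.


Start with 179.
Step 1: Split 5:6, first share = 179 * 5/11 = 895/11
Step 2: Divide by 5: 895/11 / 5 = 179/11
Final result = 179/11

179/11


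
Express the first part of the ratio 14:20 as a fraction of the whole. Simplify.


Total parts = 14 + 20 = 34
First part fraction = 14/34
Simplify: 14/34 = 7/17

7/17


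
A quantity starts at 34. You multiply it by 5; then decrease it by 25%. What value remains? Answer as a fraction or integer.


Start with 34.
Step 1: Multiply by 5: 34 * 5 = 170
Step 2: Decrease by 25%: 170 * 75/100 = 255/2
Final result = 255/2

255/2


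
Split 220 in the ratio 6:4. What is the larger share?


Total parts = 6 + 4 = 10
Value per part = 220 / 10 = 22
First share = 6 * 22 = 132
Second share = 4 * 22 = 88
Larger share = 132

132


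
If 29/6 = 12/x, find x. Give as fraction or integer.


Setting up: 29/6 = 12/x
Cross multiply: 29 * x = 6 * 12
29x = 72
x = 72/29
x = 72/29

72/29


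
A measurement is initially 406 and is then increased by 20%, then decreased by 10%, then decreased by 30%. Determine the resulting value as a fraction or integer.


Start: 406
Step 1: increase by 20% => multiply by 120/100
  406 * 120/100 = 2436/5
Step 2: decrease by 10% => multiply by 90/100
  2436/5 * 90/100 = 10962/25
Step 3: decrease by 30% => multiply by 70/100
  10962/25 * 70/100 = 38367/125
Final value = 38367/125

38367/125


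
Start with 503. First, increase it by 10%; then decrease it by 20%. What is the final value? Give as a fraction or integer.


Start with 503.
Step 1: Increase by 10%: 503 * 110/100 = 5533/10
Step 2: Decrease by 20%: 5533/10 * 80/100 = 11066/25
Final result = 11066/25

11066/25


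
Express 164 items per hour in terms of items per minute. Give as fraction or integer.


Converting from per hour to per minute
Rate = 164 items per hour
Divide by 60: 164/60
= 41/15 items per minute

41/15


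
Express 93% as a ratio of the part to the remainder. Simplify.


Part = 93%, Remainder = 7%
Ratio = 93:7
GCD(93, 7) = 1
Simplify: 93:7 = 93:7

93:7


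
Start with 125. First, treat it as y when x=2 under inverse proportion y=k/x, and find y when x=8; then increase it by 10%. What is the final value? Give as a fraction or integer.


Start with 125.
Step 1: Inverse prop: k = (125)*2; new y = k/8 = 125*2/8 = 125/4
Step 2: Increase by 10%: 125/4 * 110/100 = 275/8
Final result = 275/8

275/8


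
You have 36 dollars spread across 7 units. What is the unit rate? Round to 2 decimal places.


Total dollars = 36
Number of units = 7
Unit rate = 36 / 7
= 5.14 dollars per unit

5.14


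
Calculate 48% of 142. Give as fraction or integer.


Compute 48% of 142
Convert percentage: 48% = 48/100
Multiply: 142 * 48/100
= 6816/100
= 1704/25

1704/25


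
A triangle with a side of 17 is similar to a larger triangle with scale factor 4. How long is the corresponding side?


Similar triangles have proportional sides
Scale factor = 4
Smaller side = 17
Corresponding larger side = 17 * 4
= 68

68


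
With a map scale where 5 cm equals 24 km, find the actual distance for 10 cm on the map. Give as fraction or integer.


Map scale: 5 cm = 24 km
Measured distance on map = 10 cm
Set up proportion: 10 * 24 / 5
= 240 / 5
= 48 km

48


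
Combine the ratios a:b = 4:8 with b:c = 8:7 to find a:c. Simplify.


Given a:b = 4:8 and b:c = 8:7
Make b consistent. Multiply first ratio by 8: a:b = 32:64
Multiply second ratio by 8: b:c = 64:56
Now b = 64 in both, so a:b:c = 32:64:56
Therefore a:c = 32:56
Simplify by GCD: a:c = 4:7

4:7


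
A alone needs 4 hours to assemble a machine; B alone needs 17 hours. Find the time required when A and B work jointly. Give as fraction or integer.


Rate of A = 1/4 job per hour
Rate of B = 1/17 job per hour
Combined rate = 1/4 + 1/17
Find common denominator: (17 + 4)/(4*17) = 21/68
Combined rate = 21/68 job per hour
Time together = 1 / (21/68) = 68/21 hours

68/21


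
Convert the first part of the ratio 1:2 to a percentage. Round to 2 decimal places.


Total parts = 1 + 2 = 3
First part fraction = 1/3
Percentage = (1/3) * 100
= 0.333333 * 100
= 33.33%

33.33


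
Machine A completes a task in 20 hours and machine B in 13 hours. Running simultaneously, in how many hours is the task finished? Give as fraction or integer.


Rate of A = 1/20 job per hour
Rate of B = 1/13 job per hour
Combined rate = 1/20 + 1/13
Find common denominator: (13 + 20)/(20*13) = 33/260
Combined rate = 33/260 job per hour
Time together = 1 / (33/260) = 260/33 hours

260/33


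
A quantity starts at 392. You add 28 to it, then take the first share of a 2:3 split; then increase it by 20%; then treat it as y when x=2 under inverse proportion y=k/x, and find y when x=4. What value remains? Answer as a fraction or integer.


Start with 392.
Step 1: Add 28: 392+28=420; split 2:3 first = 420*2/5 = 168
Step 2: Increase by 20%: 168 * 120/100 = 1008/5
Step 3: Inverse prop: k = (1008/5)*2; new y = k/4 = 1008/5*2/4 = 504/5
Final result = 504/5

504/5


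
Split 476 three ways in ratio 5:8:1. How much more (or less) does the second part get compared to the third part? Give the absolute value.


Total parts = 5 + 8 + 1 = 14
Value per part = 476 / 14 = 34
Shares: 5*34=170, 8*34=272, 1*34=34
Second share = 272, third share = 34
Difference = |272 - 34| = 238

238


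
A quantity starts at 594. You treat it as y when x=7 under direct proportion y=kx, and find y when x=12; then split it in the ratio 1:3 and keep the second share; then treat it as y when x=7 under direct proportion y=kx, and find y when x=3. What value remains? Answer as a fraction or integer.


Start with 594.
Step 1: Direct prop: k = (594)/7; new y = k*12 = 594*12/7 = 7128/7
Step 2: Split 1:3, second share = 7128/7 * 3/4 = 5346/7
Step 3: Direct prop: k = (5346/7)/7; new y = k*3 = 5346/7*3/7 = 16038/49
Final result = 16038/49

16038/49


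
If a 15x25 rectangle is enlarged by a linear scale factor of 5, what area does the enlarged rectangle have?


Original dimensions: 15 x 25
Enlargement factor = 5
New width = 15 * 5 = 75
New height = 25 * 5 = 125
New area = 75 * 125 = 9375

9375


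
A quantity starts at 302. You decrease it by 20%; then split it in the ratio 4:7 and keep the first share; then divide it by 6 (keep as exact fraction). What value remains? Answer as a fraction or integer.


Start with 302.
Step 1: Decrease by 20%: 302 * 80/100 = 1208/5
Step 2: Split 4:7, first share = 1208/5 * 4/11 = 4832/55
Step 3: Divide by 6: 4832/55 / 6 = 2416/165
Final result = 2416/165

2416/165


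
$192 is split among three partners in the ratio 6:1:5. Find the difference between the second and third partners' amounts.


Total parts = 6 + 1 + 5 = 12
Value per part = 192 / 12 = 16
Shares: 6*16=96, 1*16=16, 5*16=80
Second share = 16, third share = 80
Difference = |16 - 80| = 64

64


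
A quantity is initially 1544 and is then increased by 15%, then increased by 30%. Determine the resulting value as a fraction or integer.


Start: 1544
Step 1: increase by 15% => multiply by 115/100
  1544 * 115/100 = 8878/5
Step 2: increase by 30% => multiply by 130/100
  8878/5 * 130/100 = 57707/25
Final value = 57707/25

57707/25


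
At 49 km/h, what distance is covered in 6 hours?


Using distance = speed * time
Speed = 49 km/h
Time = 6 hours
Distance = 49 * 6
= 294 km

294


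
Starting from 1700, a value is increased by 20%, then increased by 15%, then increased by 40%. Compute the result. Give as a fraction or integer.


Start: 1700
Step 1: increase by 20% => multiply by 120/100
  1700 * 120/100 = 2040
Step 2: increase by 15% => multiply by 115/100
  2040 * 115/100 = 2346
Step 3: increase by 40% => multiply by 140/100
  2346 * 140/100 = 16422/5
Final value = 16422/5

16422/5


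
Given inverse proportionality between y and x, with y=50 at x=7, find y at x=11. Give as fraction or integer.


Inverse proportion: y = k/x
Find k: k = 7 * 50 = 350
Compute y at x=11: y = 350/11
y = 350/11

350/11


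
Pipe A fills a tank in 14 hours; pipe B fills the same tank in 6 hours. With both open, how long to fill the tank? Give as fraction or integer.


Rate of A = 1/14 job per hour
Rate of B = 1/6 job per hour
Combined rate = 1/14 + 1/6
Find common denominator: (6 + 14)/(14*6) = 20/84
Combined rate = 5/21 job per hour
Time together = 1 / (5/21) = 21/5 hours

21/5


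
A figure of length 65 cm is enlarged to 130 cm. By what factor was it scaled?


Original length = 65 cm
Scaled length = 130 cm
Scale factor = 130 / 65
= 2

2


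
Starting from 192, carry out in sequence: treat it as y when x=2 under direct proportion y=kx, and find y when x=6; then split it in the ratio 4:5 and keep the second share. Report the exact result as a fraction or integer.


Start with 192.
Step 1: Direct prop: k = (192)/2; new y = k*6 = 192*6/2 = 576
Step 2: Split 4:5, second share = 576 * 5/9 = 320
Final result = 320

320
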